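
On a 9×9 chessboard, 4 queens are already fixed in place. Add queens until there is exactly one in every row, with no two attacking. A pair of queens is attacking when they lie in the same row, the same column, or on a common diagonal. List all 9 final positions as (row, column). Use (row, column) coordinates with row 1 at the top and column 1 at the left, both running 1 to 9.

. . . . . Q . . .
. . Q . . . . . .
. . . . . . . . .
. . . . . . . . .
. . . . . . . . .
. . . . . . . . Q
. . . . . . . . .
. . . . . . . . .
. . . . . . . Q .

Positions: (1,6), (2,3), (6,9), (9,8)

(1,6) (2,3) (3,1) (4,4) (5,7) (6,9) (7,2) (8,5) (9,8)

Row 3: attacked by (1,6)→{4,6,8}; (2,3)→{2,3,4}; (6,9)→{6,9}; (9,8)→{2,8}. Safe: 1, 5, 7. Place at column 1.
Row 4: attacked by (1,6)→{3,6,9}; (2,3)→{1,3,5}; (3,1)→{1,2}; (6,9)→{7,9}; (9,8)→{3,8}. Safe: 4. Place at column 4.
Row 5: attacked by (1,6)→{2,6}; (2,3)→{3,6}; (3,1)→{1,3}; (4,4)→{3,4,5}; (6,9)→{8,9}; (9,8)→{4,8}. Safe: 7. Place at column 7.
Row 7: attacked by (1,6)→{6}; (2,3)→{3,8}; (3,1)→{1,5}; (4,4)→{1,4,7}; (5,7)→{5,7,9}; (6,9)→{8,9}; (9,8)→{6,8}. Safe: 2. Place at column 2.
Row 8: attacked by (1,6)→{6}; (2,3)→{3,9}; (3,1)→{1,6}; (4,4)→{4,8}; (5,7)→{4,7}; (6,9)→{7,9}; (7,2)→{1,2,3}; (9,8)→{7,8,9}. Safe: 5. Place at column 5.
Columns [6, 3, 1, 4, 7, 9, 2, 5, 8], r−c [-5, -1, 2, 0, -2, -3, 5, 3, 1], r+c [7, 5, 4, 8, 12, 15, 9, 13, 17] are all distinct, so no two queens attack.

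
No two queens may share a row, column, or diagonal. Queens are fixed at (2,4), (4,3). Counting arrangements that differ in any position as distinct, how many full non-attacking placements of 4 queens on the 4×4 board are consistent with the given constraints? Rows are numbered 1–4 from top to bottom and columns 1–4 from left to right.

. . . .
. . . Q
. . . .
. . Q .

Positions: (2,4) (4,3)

Branch on row 1: col 1 → 0; col 2 → 1.
Sum: 0 + 1 = 1.

1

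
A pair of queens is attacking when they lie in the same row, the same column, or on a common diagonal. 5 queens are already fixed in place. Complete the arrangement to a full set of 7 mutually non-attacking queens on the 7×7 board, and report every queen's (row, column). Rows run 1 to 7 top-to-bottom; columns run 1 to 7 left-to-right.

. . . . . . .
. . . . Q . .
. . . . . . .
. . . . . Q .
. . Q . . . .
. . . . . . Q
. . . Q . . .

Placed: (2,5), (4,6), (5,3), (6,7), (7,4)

(1,1) (2,5) (3,2) (4,6) (5,3) (6,7) (7,4)

Row 1: attacked by (2,5)→{4,5,6}; (4,6)→{3,6}; (5,3)→{3,7}; (6,7)→{2,7}; (7,4)→{4}. Safe: 1. Place at column 1.
Row 3: attacked by (1,1)→{1,3}; (2,5)→{4,5,6}; (4,6)→{5,6,7}; (5,3)→{1,3,5}; (6,7)→{4,7}; (7,4)→{4}. Safe: 2. Place at column 2.
Columns [1, 5, 2, 6, 3, 7, 4], r−c [0, -3, 1, -2, 2, -1, 3], r+c [2, 7, 5, 10, 8, 13, 11] are all distinct, so no two queens attack.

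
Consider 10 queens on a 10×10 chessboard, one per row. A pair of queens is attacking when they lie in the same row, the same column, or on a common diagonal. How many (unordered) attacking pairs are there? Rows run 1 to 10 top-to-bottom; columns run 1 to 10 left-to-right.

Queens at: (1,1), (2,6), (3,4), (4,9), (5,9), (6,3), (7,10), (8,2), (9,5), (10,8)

3

Same column: (4,9)–(5,9) (column 9).
Same diagonal: (2,6)–(5,9) (|2−5| = |6−9| = 3); (5,9)–(9,5) (|5−9| = |9−5| = 4).
Total attacking pairs: 3.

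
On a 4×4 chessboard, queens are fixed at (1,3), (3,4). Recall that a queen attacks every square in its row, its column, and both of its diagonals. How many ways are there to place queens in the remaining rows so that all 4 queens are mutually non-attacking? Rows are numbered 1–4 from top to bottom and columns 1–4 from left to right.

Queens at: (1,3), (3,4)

1

Branch on row 2: col 1 → 1.
Sum: 1 = 1.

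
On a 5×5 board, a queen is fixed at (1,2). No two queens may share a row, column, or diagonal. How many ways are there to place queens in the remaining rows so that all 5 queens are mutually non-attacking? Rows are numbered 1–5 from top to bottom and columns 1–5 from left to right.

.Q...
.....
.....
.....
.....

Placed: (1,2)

2

Branch on row 2: col 4 → 1; col 5 → 1.
Sum: 1 + 1 = 2.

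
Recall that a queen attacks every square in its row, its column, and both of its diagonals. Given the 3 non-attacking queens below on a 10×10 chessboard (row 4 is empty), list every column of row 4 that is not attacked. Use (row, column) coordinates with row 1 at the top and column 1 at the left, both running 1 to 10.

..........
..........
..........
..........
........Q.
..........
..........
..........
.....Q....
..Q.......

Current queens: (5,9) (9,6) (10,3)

columns 2, 4, 5, 7

(5,9) attacks row 4 at column 9 and diagonals 8, 10.
(9,6) attacks row 4 at column 6 and diagonals 1.
(10,3) attacks row 4 at column 3 and diagonals 9.
Attacked columns: {1, 3, 6, 8, 9, 10}. Safe: {2, 4, 5, 7}.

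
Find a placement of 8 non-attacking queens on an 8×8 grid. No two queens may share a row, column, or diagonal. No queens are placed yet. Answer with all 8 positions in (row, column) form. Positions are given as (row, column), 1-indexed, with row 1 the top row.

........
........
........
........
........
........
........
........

Row 1: Safe: 1, 2, 3, 4, 5, 6, 7, 8. Place at column 4.
Row 2: attacked by (1,4)→{3,4,5}. Safe: 1, 2, 6, 7, 8. Place at column 6.
Row 3: attacked by (1,4)→{2,4,6}; (2,6)→{5,6,7}. Safe: 1, 3, 8. Place at column 1.
Row 4: attacked by (1,4)→{1,4,7}; (2,6)→{4,6,8}; (3,1)→{1,2}. Safe: 3, 5. Place at column 5.
Row 5: attacked by (1,4)→{4,8}; (2,6)→{3,6}; (3,1)→{1,3}; (4,5)→{4,5,6}. Safe: 2, 7. Place at column 2.
Row 6: attacked by (1,4)→{4}; (2,6)→{2,6}; (3,1)→{1,4}; (4,5)→{3,5,7}; (5,2)→{1,2,3}. Safe: 8. Place at column 8.
Row 7: attacked by (1,4)→{4}; (2,6)→{1,6}; (3,1)→{1,5}; (4,5)→{2,5,8}; (5,2)→{2,4}; (6,8)→{7,8}. Safe: 3. Place at column 3.
Row 8: attacked by (1,4)→{4}; (2,6)→{6}; (3,1)→{1,6}; (4,5)→{1,5}; (5,2)→{2,5}; (6,8)→{6,8}; (7,3)→{2,3,4}. Safe: 7. Place at column 7.
Columns [4, 6, 1, 5, 2, 8, 3, 7], r−c [-3, -4, 2, -1, 3, -2, 4, 1], r+c [5, 8, 4, 9, 7, 14, 10, 15] are all distinct, so no two queens attack.

(1,4) (2,6) (3,1) (4,5) (5,2) (6,8) (7,3) (8,7)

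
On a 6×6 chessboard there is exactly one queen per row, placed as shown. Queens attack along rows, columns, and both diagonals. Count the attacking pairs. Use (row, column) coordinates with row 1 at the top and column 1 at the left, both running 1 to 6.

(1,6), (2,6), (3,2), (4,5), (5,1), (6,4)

1

Same column: (1,6)–(2,6) (column 6).
Total attacking pairs: 1.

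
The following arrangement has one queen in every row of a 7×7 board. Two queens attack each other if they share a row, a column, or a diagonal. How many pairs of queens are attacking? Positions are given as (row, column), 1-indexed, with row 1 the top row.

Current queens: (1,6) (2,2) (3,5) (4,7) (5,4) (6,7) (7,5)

Same column: (3,5)–(7,5) (column 5); (4,7)–(6,7) (column 7).
Total attacking pairs: 2.

2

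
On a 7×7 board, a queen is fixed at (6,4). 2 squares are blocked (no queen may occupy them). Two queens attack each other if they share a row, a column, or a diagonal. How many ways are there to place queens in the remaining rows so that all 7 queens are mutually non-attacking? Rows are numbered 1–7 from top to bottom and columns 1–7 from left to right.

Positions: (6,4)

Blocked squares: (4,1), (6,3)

Branch on row 1: col 1 → 1; col 2 → 0; col 3 → 1; col 5 → 1; col 6 → 1; col 7 → 0.
Sum: 1 + 0 + 1 + 1 + 1 + 0 = 4.

4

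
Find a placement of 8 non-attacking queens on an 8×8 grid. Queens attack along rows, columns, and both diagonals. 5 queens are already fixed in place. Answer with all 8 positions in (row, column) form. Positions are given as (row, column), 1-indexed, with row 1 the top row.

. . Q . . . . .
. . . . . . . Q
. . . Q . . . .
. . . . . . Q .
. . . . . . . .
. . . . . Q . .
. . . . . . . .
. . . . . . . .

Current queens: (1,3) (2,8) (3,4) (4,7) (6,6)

(1,3) (2,8) (3,4) (4,7) (5,1) (6,6) (7,2) (8,5)

Row 5: attacked by (1,3)→{3,7}; (2,8)→{5,8}; (3,4)→{2,4,6}; (4,7)→{6,7,8}; (6,6)→{5,6,7}. Safe: 1. Place at column 1.
Row 7: attacked by (1,3)→{3}; (2,8)→{3,8}; (3,4)→{4,8}; (4,7)→{4,7}; (5,1)→{1,3}; (6,6)→{5,6,7}. Safe: 2. Place at column 2.
Row 8: attacked by (1,3)→{3}; (2,8)→{2,8}; (3,4)→{4}; (4,7)→{3,7}; (5,1)→{1,4}; (6,6)→{4,6,8}; (7,2)→{1,2,3}. Safe: 5. Place at column 5.
Columns [3, 8, 4, 7, 1, 6, 2, 5], r−c [-2, -6, -1, -3, 4, 0, 5, 3], r+c [4, 10, 7, 11, 6, 12, 9, 13] are all distinct, so no two queens attack.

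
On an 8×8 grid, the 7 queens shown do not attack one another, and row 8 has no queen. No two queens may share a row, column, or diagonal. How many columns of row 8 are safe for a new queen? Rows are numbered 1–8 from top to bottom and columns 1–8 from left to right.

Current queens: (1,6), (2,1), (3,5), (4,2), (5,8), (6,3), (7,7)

1

(1,6) attacks row 8 at column 6.
(2,1) attacks row 8 at column 1 and diagonals 7.
(3,5) attacks row 8 at column 5.
(4,2) attacks row 8 at column 2 and diagonals 6.
(5,8) attacks row 8 at column 8 and diagonals 5.
(6,3) attacks row 8 at column 3 and diagonals 1, 5.
(7,7) attacks row 8 at column 7 and diagonals 6, 8.
Attacked columns: {1, 2, 3, 5, 6, 7, 8}. Safe: {4}.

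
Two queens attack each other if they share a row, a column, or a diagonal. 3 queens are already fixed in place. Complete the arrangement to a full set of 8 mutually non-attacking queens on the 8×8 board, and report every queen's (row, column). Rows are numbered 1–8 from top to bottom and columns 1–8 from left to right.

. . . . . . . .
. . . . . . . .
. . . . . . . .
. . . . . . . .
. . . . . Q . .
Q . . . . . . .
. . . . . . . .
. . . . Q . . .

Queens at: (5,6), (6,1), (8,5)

(1,7) (2,4) (3,2) (4,8) (5,6) (6,1) (7,3) (8,5)

Row 1: attacked by (5,6)→{2,6}; (6,1)→{1,6}; (8,5)→{5}. Safe: 3, 4, 7, 8. Place at column 7.
Row 2: attacked by (1,7)→{6,7,8}; (5,6)→{3,6}; (6,1)→{1,5}; (8,5)→{5}. Safe: 2, 4. Place at column 4.
Row 3: attacked by (1,7)→{5,7}; (2,4)→{3,4,5}; (5,6)→{4,6,8}; (6,1)→{1,4}; (8,5)→{5}. Safe: 2. Place at column 2.
Row 4: attacked by (1,7)→{4,7}; (2,4)→{2,4,6}; (3,2)→{1,2,3}; (5,6)→{5,6,7}; (6,1)→{1,3}; (8,5)→{1,5}. Safe: 8. Place at column 8.
Row 7: attacked by (1,7)→{1,7}; (2,4)→{4}; (3,2)→{2,6}; (4,8)→{5,8}; (5,6)→{4,6,8}; (6,1)→{1,2}; (8,5)→{4,5,6}. Safe: 3. Place at column 3.
Columns [7, 4, 2, 8, 6, 1, 3, 5], r−c [-6, -2, 1, -4, -1, 5, 4, 3], r+c [8, 6, 5, 12, 11, 7, 10, 13] are all distinct, so no two queens attack.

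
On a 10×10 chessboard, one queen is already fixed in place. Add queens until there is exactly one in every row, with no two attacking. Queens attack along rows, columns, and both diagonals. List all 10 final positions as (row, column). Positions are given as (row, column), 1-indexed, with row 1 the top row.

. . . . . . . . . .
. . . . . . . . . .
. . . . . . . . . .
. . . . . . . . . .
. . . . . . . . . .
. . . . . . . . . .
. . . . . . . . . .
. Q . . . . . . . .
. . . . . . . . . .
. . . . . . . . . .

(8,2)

(1,4) (2,10) (3,8) (4,5) (5,3) (6,1) (7,7) (8,2) (9,6) (10,9)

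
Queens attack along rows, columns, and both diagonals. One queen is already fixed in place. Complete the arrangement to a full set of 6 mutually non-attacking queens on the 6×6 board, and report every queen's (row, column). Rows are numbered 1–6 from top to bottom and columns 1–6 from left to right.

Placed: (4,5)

(1,3) (2,6) (3,2) (4,5) (5,1) (6,4)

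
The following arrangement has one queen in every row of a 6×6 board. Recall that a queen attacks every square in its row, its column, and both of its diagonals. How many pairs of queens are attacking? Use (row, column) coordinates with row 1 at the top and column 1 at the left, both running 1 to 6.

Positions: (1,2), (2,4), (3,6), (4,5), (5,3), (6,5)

Same column: (4,5)–(6,5) (column 5).
Same diagonal: (1,2)–(4,5) (|1−4| = |2−5| = 3); (3,6)–(4,5) (|3−4| = |6−5| = 1).
Total attacking pairs: 3.

3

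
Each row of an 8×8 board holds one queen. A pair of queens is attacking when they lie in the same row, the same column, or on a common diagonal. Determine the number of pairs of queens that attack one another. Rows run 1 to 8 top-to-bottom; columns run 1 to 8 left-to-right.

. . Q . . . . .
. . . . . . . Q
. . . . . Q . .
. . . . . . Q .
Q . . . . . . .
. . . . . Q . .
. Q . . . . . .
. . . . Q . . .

Same column: (3,6)–(6,6) (column 6).
Same diagonal: (3,6)–(4,7) (|3−4| = |6−7| = 1); (3,6)–(7,2) (|3−7| = |6−2| = 4).
Total attacking pairs: 3.

3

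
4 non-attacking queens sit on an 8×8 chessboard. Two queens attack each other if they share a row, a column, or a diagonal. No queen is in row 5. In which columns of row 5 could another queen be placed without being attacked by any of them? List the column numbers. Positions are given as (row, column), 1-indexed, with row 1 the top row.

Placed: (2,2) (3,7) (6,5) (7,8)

columns 1, 3

(2,2) attacks row 5 at column 2 and diagonals 5.
(3,7) attacks row 5 at column 7 and diagonals 5.
(6,5) attacks row 5 at column 5 and diagonals 4, 6.
(7,8) attacks row 5 at column 8 and diagonals 6.
Attacked columns: {2, 4, 5, 6, 7, 8}. Safe: {1, 3}.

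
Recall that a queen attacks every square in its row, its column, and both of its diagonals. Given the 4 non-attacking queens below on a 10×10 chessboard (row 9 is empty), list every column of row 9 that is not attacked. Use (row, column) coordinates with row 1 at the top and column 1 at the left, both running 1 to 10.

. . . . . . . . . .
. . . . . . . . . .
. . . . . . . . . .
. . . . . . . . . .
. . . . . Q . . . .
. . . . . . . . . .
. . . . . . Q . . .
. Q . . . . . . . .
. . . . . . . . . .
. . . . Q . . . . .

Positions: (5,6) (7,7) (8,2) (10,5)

columns 8

(5,6) attacks row 9 at column 6 and diagonals 2, 10.
(7,7) attacks row 9 at column 7 and diagonals 5, 9.
(8,2) attacks row 9 at column 2 and diagonals 1, 3.
(10,5) attacks row 9 at column 5 and diagonals 4, 6.
Attacked columns: {1, 2, 3, 4, 5, 6, 7, 9, 10}. Safe: {8}.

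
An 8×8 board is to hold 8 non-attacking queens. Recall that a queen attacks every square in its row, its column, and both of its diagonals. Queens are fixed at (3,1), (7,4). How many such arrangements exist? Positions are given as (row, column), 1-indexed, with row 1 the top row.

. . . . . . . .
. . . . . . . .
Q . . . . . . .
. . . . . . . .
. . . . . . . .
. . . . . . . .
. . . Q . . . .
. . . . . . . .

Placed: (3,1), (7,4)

Branch on row 1: col 2 → 0; col 5 → 2; col 6 → 1; col 7 → 0; col 8 → 0.
Sum: 0 + 2 + 1 + 0 + 0 = 3.

3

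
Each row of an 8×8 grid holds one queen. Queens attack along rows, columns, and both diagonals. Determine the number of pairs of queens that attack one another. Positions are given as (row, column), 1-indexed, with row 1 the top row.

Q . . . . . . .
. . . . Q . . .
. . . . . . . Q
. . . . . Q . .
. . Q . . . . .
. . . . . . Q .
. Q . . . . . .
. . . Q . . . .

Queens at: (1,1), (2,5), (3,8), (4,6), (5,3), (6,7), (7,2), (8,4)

All columns are distinct and no two queens satisfy |Δrow| = |Δcol|, so no pair attacks.

0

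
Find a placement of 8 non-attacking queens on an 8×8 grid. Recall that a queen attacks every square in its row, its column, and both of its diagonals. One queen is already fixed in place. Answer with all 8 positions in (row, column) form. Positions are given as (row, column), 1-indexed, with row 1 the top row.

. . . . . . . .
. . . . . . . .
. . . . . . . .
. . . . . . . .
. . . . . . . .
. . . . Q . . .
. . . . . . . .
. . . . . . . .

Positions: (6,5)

(1,2) (2,7) (3,3) (4,6) (5,8) (6,5) (7,1) (8,4)

Row 1: attacked by (6,5)→{5}. Safe: 1, 2, 3, 4, 6, 7, 8. Place at column 2.
Row 2: attacked by (1,2)→{1,2,3}; (6,5)→{1,5}. Safe: 4, 6, 7, 8. Place at column 7.
Row 3: attacked by (1,2)→{2,4}; (2,7)→{6,7,8}; (6,5)→{2,5,8}. Safe: 1, 3. Place at column 3.
Row 4: attacked by (1,2)→{2,5}; (2,7)→{5,7}; (3,3)→{2,3,4}; (6,5)→{3,5,7}. Safe: 1, 6, 8. Place at column 6.
Row 5: attacked by (1,2)→{2,6}; (2,7)→{4,7}; (3,3)→{1,3,5}; (4,6)→{5,6,7}; (6,5)→{4,5,6}. Safe: 8. Place at column 8.
Row 7: attacked by (1,2)→{2,8}; (2,7)→{2,7}; (3,3)→{3,7}; (4,6)→{3,6}; (5,8)→{6,8}; (6,5)→{4,5,6}. Safe: 1. Place at column 1.
Row 8: attacked by (1,2)→{2}; (2,7)→{1,7}; (3,3)→{3,8}; (4,6)→{2,6}; (5,8)→{5,8}; (6,5)→{3,5,7}; (7,1)→{1,2}. Safe: 4. Place at column 4.
Columns [2, 7, 3, 6, 8, 5, 1, 4], r−c [-1, -5, 0, -2, -3, 1, 6, 4], r+c [3, 9, 6, 10, 13, 11, 8, 12] are all distinct, so no two queens attack.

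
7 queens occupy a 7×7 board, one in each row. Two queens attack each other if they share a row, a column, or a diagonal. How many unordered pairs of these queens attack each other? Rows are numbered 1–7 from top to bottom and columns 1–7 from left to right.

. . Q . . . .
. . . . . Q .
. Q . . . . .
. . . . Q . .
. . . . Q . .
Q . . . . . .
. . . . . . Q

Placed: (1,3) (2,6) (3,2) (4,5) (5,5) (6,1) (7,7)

2

Same column: (4,5)–(5,5) (column 5).
Same diagonal: (5,5)–(7,7) (|5−7| = |5−7| = 2).
Total attacking pairs: 2.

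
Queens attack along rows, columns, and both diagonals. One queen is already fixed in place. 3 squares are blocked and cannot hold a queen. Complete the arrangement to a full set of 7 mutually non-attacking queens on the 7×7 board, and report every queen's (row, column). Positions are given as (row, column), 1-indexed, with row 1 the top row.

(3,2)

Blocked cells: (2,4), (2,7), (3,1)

(1,1) (2,5) (3,2) (4,6) (5,3) (6,7) (7,4)

Row 1: attacked by (3,2)→{2,4}. Safe: 1, 3, 5, 6, 7. Place at column 1.
Row 2: attacked by (1,1)→{1,2}; (3,2)→{1,2,3}. Blocked: 4,7. Safe: 5, 6. Place at column 5.
Row 4: attacked by (1,1)→{1,4}; (2,5)→{3,5,7}; (3,2)→{1,2,3}. Safe: 6. Place at column 6.
Row 5: attacked by (1,1)→{1,5}; (2,5)→{2,5}; (3,2)→{2,4}; (4,6)→{5,6,7}. Safe: 3. Place at column 3.
Row 6: attacked by (1,1)→{1,6}; (2,5)→{1,5}; (3,2)→{2,5}; (4,6)→{4,6}; (5,3)→{2,3,4}. Safe: 7. Place at column 7.
Row 7: attacked by (1,1)→{1,7}; (2,5)→{5}; (3,2)→{2,6}; (4,6)→{3,6}; (5,3)→{1,3,5}; (6,7)→{6,7}. Safe: 4. Place at column 4.
Columns [1, 5, 2, 6, 3, 7, 4], r−c [0, -3, 1, -2, 2, -1, 3], r+c [2, 7, 5, 10, 8, 13, 11] are all distinct, so no two queens attack.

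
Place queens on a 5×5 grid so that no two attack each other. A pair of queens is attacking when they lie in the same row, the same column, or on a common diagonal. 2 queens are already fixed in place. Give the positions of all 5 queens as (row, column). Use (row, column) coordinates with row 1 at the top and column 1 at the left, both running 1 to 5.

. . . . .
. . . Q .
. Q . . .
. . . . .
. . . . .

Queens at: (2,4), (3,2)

(1,1) (2,4) (3,2) (4,5) (5,3)

Row 1: attacked by (2,4)→{3,4,5}; (3,2)→{2,4}. Safe: 1. Place at column 1.
Row 4: attacked by (1,1)→{1,4}; (2,4)→{2,4}; (3,2)→{1,2,3}. Safe: 5. Place at column 5.
Row 5: attacked by (1,1)→{1,5}; (2,4)→{1,4}; (3,2)→{2,4}; (4,5)→{4,5}. Safe: 3. Place at column 3.
Columns [1, 4, 2, 5, 3], r−c [0, -2, 1, -1, 2], r+c [2, 6, 5, 9, 8] are all distinct, so no two queens attack.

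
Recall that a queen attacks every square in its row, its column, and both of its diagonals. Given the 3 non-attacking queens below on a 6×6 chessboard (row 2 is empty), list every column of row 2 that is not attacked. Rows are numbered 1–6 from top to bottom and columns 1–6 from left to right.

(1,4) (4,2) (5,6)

(1,4) attacks row 2 at column 4 and diagonals 3, 5.
(4,2) attacks row 2 at column 2 and diagonals 4.
(5,6) attacks row 2 at column 6 and diagonals 3.
Attacked columns: {2, 3, 4, 5, 6}. Safe: {1}.

columns 1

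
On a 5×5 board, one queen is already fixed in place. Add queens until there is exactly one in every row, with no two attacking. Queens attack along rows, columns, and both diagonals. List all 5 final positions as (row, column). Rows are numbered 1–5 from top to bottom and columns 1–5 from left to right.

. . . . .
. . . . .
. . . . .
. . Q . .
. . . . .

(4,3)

(1,4) (2,2) (3,5) (4,3) (5,1)

Row 1: attacked by (4,3)→{3}. Safe: 1, 2, 4, 5. Place at column 4.
Row 2: attacked by (1,4)→{3,4,5}; (4,3)→{1,3,5}. Safe: 2. Place at column 2.
Row 3: attacked by (1,4)→{2,4}; (2,2)→{1,2,3}; (4,3)→{2,3,4}. Safe: 5. Place at column 5.
Row 5: attacked by (1,4)→{4}; (2,2)→{2,5}; (3,5)→{3,5}; (4,3)→{2,3,4}. Safe: 1. Place at column 1.
Columns [4, 2, 5, 3, 1], r−c [-3, 0, -2, 1, 4], r+c [5, 4, 8, 7, 6] are all distinct, so no two queens attack.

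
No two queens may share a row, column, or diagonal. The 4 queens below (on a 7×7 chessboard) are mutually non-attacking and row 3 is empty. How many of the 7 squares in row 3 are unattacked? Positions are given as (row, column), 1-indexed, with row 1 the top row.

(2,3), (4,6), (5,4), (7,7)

1

(2,3) attacks row 3 at column 3 and diagonals 2, 4.
(4,6) attacks row 3 at column 6 and diagonals 5, 7.
(5,4) attacks row 3 at column 4 and diagonals 2, 6.
(7,7) attacks row 3 at column 7 and diagonals 3.
Attacked columns: {2, 3, 4, 5, 6, 7}. Safe: {1}.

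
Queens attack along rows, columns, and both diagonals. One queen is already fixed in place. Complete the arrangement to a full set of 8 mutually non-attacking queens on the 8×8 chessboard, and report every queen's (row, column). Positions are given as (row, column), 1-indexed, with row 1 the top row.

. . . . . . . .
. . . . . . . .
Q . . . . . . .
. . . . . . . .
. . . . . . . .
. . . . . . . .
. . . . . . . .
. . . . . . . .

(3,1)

(1,8) (2,4) (3,1) (4,3) (5,6) (6,2) (7,7) (8,5)

Row 1: attacked by (3,1)→{1,3}. Safe: 2, 4, 5, 6, 7, 8. Place at column 8.
Row 2: attacked by (1,8)→{7,8}; (3,1)→{1,2}. Safe: 3, 4, 5, 6. Place at column 4.
Row 4: attacked by (1,8)→{5,8}; (2,4)→{2,4,6}; (3,1)→{1,2}. Safe: 3, 7. Place at column 3.
Row 5: attacked by (1,8)→{4,8}; (2,4)→{1,4,7}; (3,1)→{1,3}; (4,3)→{2,3,4}. Safe: 5, 6. Place at column 6.
Row 6: attacked by (1,8)→{3,8}; (2,4)→{4,8}; (3,1)→{1,4}; (4,3)→{1,3,5}; (5,6)→{5,6,7}. Safe: 2. Place at column 2.
Row 7: attacked by (1,8)→{2,8}; (2,4)→{4}; (3,1)→{1,5}; (4,3)→{3,6}; (5,6)→{4,6,8}; (6,2)→{1,2,3}. Safe: 7. Place at column 7.
Row 8: attacked by (1,8)→{1,8}; (2,4)→{4}; (3,1)→{1,6}; (4,3)→{3,7}; (5,6)→{3,6}; (6,2)→{2,4}; (7,7)→{6,7,8}. Safe: 5. Place at column 5.
Columns [8, 4, 1, 3, 6, 2, 7, 5], r−c [-7, -2, 2, 1, -1, 4, 0, 3], r+c [9, 6, 4, 7, 11, 8, 14, 13] are all distinct, so no two queens attack.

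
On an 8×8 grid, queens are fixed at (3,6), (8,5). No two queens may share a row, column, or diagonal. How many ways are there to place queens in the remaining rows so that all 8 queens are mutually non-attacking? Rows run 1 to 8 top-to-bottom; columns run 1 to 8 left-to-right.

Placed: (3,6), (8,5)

Branch on row 1: col 1 → 0; col 2 → 1; col 3 → 0; col 7 → 1.
Sum: 0 + 1 + 0 + 1 = 2.

2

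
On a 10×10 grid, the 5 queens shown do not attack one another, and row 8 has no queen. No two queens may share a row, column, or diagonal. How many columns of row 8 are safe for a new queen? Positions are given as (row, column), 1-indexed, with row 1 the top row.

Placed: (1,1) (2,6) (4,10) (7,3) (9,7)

2

(1,1) attacks row 8 at column 1 and diagonals 8.
(2,6) attacks row 8 at column 6.
(4,10) attacks row 8 at column 10 and diagonals 6.
(7,3) attacks row 8 at column 3 and diagonals 2, 4.
(9,7) attacks row 8 at column 7 and diagonals 6, 8.
Attacked columns: {1, 2, 3, 4, 6, 7, 8, 10}. Safe: {5, 9}.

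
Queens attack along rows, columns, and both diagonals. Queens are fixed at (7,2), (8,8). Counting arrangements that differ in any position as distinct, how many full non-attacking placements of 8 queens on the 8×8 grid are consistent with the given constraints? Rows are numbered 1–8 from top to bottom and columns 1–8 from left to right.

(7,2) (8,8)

2

Branch on row 1: col 3 → 0; col 4 → 0; col 5 → 0; col 6 → 2; col 7 → 0.
Sum: 0 + 0 + 0 + 2 + 0 = 2.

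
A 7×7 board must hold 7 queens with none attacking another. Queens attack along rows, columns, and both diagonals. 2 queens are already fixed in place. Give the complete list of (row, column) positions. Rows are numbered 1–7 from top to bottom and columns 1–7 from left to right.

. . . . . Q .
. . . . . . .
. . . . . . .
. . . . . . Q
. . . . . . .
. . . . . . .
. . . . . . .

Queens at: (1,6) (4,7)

Row 2: attacked by (1,6)→{5,6,7}; (4,7)→{5,7}. Safe: 1, 2, 3, 4. Place at column 4.
Row 3: attacked by (1,6)→{4,6}; (2,4)→{3,4,5}; (4,7)→{6,7}. Safe: 1, 2. Place at column 2.
Row 5: attacked by (1,6)→{2,6}; (2,4)→{1,4,7}; (3,2)→{2,4}; (4,7)→{6,7}. Safe: 3, 5. Place at column 5.
Row 6: attacked by (1,6)→{1,6}; (2,4)→{4}; (3,2)→{2,5}; (4,7)→{5,7}; (5,5)→{4,5,6}. Safe: 3. Place at column 3.
Row 7: attacked by (1,6)→{6}; (2,4)→{4}; (3,2)→{2,6}; (4,7)→{4,7}; (5,5)→{3,5,7}; (6,3)→{2,3,4}. Safe: 1. Place at column 1.
Columns [6, 4, 2, 7, 5, 3, 1], r−c [-5, -2, 1, -3, 0, 3, 6], r+c [7, 6, 5, 11, 10, 9, 8] are all distinct, so no two queens attack.

(1,6) (2,4) (3,2) (4,7) (5,5) (6,3) (7,1)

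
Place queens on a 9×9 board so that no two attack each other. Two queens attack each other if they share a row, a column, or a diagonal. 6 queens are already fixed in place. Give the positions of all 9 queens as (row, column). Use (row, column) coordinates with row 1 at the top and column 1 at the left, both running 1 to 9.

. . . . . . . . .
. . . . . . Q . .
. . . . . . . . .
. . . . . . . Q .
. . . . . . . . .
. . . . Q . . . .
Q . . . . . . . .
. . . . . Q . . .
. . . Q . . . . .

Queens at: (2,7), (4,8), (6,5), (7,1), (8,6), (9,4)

(1,9) (2,7) (3,3) (4,8) (5,2) (6,5) (7,1) (8,6) (9,4)

Row 1: attacked by (2,7)→{6,7,8}; (4,8)→{5,8}; (6,5)→{5}; (7,1)→{1,7}; (8,6)→{6}; (9,4)→{4}. Safe: 2, 3, 9. Place at column 9.
Row 3: attacked by (1,9)→{7,9}; (2,7)→{6,7,8}; (4,8)→{7,8,9}; (6,5)→{2,5,8}; (7,1)→{1,5}; (8,6)→{1,6}; (9,4)→{4}. Safe: 3. Place at column 3.
Row 5: attacked by (1,9)→{5,9}; (2,7)→{4,7}; (3,3)→{1,3,5}; (4,8)→{7,8,9}; (6,5)→{4,5,6}; (7,1)→{1,3}; (8,6)→{3,6,9}; (9,4)→{4,8}. Safe: 2. Place at column 2.
Columns [9, 7, 3, 8, 2, 5, 1, 6, 4], r−c [-8, -5, 0, -4, 3, 1, 6, 2, 5], r+c [10, 9, 6, 12, 7, 11, 8, 14, 13] are all distinct, so no two queens attack.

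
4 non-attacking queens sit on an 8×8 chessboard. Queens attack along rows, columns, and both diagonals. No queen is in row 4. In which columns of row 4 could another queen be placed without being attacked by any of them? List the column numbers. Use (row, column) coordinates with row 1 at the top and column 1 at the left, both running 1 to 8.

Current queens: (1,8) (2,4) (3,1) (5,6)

(1,8) attacks row 4 at column 8 and diagonals 5.
(2,4) attacks row 4 at column 4 and diagonals 2, 6.
(3,1) attacks row 4 at column 1 and diagonals 2.
(5,6) attacks row 4 at column 6 and diagonals 5, 7.
Attacked columns: {1, 2, 4, 5, 6, 7, 8}. Safe: {3}.

columns 3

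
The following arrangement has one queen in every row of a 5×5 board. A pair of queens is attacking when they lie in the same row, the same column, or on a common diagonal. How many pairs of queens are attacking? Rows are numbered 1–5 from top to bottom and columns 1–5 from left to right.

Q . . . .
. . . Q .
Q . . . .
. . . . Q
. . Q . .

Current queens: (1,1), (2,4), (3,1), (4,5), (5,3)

Same column: (1,1)–(3,1) (column 1).
Same diagonal: (3,1)–(5,3) (|3−5| = |1−3| = 2).
Total attacking pairs: 2.

2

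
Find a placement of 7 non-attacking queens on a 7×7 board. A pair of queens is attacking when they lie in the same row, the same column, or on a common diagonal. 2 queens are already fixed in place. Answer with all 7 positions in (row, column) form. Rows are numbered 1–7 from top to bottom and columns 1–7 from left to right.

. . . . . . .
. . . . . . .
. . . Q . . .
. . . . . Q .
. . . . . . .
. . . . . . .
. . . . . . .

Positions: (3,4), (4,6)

(1,7) (2,2) (3,4) (4,6) (5,1) (6,3) (7,5)

Row 1: attacked by (3,4)→{2,4,6}; (4,6)→{3,6}. Safe: 1, 5, 7. Place at column 7.
Row 2: attacked by (1,7)→{6,7}; (3,4)→{3,4,5}; (4,6)→{4,6}. Safe: 1, 2. Place at column 2.
Row 5: attacked by (1,7)→{3,7}; (2,2)→{2,5}; (3,4)→{2,4,6}; (4,6)→{5,6,7}. Safe: 1. Place at column 1.
Row 6: attacked by (1,7)→{2,7}; (2,2)→{2,6}; (3,4)→{1,4,7}; (4,6)→{4,6}; (5,1)→{1,2}. Safe: 3, 5. Place at column 3.
Row 7: attacked by (1,7)→{1,7}; (2,2)→{2,7}; (3,4)→{4}; (4,6)→{3,6}; (5,1)→{1,3}; (6,3)→{2,3,4}. Safe: 5. Place at column 5.
Columns [7, 2, 4, 6, 1, 3, 5], r−c [-6, 0, -1, -2, 4, 3, 2], r+c [8, 4, 7, 10, 6, 9, 12] are all distinct, so no two queens attack.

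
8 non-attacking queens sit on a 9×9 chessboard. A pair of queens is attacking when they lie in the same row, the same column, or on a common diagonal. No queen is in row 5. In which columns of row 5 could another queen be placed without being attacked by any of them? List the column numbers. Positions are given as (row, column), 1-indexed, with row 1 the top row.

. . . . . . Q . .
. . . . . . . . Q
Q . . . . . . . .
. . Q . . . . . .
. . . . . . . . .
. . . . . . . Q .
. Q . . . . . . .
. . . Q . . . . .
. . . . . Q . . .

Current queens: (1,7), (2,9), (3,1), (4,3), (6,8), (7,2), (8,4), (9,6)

columns 5

(1,7) attacks row 5 at column 7 and diagonals 3.
(2,9) attacks row 5 at column 9 and diagonals 6.
(3,1) attacks row 5 at column 1 and diagonals 3.
(4,3) attacks row 5 at column 3 and diagonals 2, 4.
(6,8) attacks row 5 at column 8 and diagonals 7, 9.
(7,2) attacks row 5 at column 2 and diagonals 4.
(8,4) attacks row 5 at column 4 and diagonals 1, 7.
(9,6) attacks row 5 at column 6 and diagonals 2.
Attacked columns: {1, 2, 3, 4, 6, 7, 8, 9}. Safe: {5}.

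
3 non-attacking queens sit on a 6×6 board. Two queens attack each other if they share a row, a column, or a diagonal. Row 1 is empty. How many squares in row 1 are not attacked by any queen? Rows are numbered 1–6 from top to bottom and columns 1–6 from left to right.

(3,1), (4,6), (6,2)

2

(3,1) attacks row 1 at column 1 and diagonals 3.
(4,6) attacks row 1 at column 6 and diagonals 3.
(6,2) attacks row 1 at column 2.
Attacked columns: {1, 2, 3, 6}. Safe: {4, 5}.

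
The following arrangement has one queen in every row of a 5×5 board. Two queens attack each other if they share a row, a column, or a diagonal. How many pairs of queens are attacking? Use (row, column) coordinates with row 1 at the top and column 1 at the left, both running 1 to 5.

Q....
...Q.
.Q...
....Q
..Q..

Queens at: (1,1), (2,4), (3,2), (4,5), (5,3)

0

All columns are distinct and no two queens satisfy |Δrow| = |Δcol|, so no pair attacks.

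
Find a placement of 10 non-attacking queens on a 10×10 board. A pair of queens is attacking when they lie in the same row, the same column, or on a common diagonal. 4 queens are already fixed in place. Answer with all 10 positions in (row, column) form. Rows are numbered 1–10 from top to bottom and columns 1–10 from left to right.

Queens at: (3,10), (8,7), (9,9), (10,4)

(1,3) (2,8) (3,10) (4,1) (5,6) (6,2) (7,5) (8,7) (9,9) (10,4)

Row 1: attacked by (3,10)→{8,10}; (8,7)→{7}; (9,9)→{1,9}; (10,4)→{4}. Safe: 2, 3, 5, 6. Place at column 3.
Row 2: attacked by (1,3)→{2,3,4}; (3,10)→{9,10}; (8,7)→{1,7}; (9,9)→{2,9}; (10,4)→{4}. Safe: 5, 6, 8. Place at column 8.
Row 4: attacked by (1,3)→{3,6}; (2,8)→{6,8,10}; (3,10)→{9,10}; (8,7)→{3,7}; (9,9)→{4,9}; (10,4)→{4,10}. Safe: 1, 2, 5. Place at column 1.
Row 5: attacked by (1,3)→{3,7}; (2,8)→{5,8}; (3,10)→{8,10}; (4,1)→{1,2}; (8,7)→{4,7,10}; (9,9)→{5,9}; (10,4)→{4,9}. Safe: 6. Place at column 6.
Row 6: attacked by (1,3)→{3,8}; (2,8)→{4,8}; (3,10)→{7,10}; (4,1)→{1,3}; (5,6)→{5,6,7}; (8,7)→{5,7,9}; (9,9)→{6,9}; (10,4)→{4,8}. Safe: 2. Place at column 2.
Row 7: attacked by (1,3)→{3,9}; (2,8)→{3,8}; (3,10)→{6,10}; (4,1)→{1,4}; (5,6)→{4,6,8}; (6,2)→{1,2,3}; (8,7)→{6,7,8}; (9,9)→{7,9}; (10,4)→{1,4,7}. Safe: 5. Place at column 5.
Columns [3, 8, 10, 1, 6, 2, 5, 7, 9, 4], r−c [-2, -6, -7, 3, -1, 4, 2, 1, 0, 6], r+c [4, 10, 13, 5, 11, 8, 12, 15, 18, 14] are all distinct, so no two queens attack.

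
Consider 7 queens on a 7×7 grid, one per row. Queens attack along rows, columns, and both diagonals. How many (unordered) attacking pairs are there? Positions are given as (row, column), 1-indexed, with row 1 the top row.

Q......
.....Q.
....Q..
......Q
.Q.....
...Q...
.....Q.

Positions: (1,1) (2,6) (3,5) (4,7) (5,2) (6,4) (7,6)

Same column: (2,6)–(7,6) (column 6).
Same diagonal: (2,6)–(3,5) (|2−3| = |6−5| = 1).
Total attacking pairs: 2.

2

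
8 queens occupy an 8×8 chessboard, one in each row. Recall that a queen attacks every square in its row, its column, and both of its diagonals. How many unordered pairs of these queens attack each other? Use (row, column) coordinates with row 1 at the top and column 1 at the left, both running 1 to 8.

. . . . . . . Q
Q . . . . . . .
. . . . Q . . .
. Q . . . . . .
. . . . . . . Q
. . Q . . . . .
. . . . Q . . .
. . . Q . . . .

5

Same column: (1,8)–(5,8) (column 8); (3,5)–(7,5) (column 5).
Same diagonal: (1,8)–(6,3) (|1−6| = |8−3| = 5); (4,2)–(7,5) (|4−7| = |2−5| = 3); (7,5)–(8,4) (|7−8| = |5−4| = 1).
Total attacking pairs: 5.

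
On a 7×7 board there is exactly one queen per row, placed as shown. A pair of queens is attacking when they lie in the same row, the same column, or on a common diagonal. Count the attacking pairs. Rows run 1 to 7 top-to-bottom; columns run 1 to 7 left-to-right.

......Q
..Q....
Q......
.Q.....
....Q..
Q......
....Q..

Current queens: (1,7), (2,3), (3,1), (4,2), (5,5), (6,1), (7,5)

5

Same column: (3,1)–(6,1) (column 1); (5,5)–(7,5) (column 5).
Same diagonal: (3,1)–(4,2) (|3−4| = |1−2| = 1); (3,1)–(7,5) (|3−7| = |1−5| = 4); (4,2)–(7,5) (|4−7| = |2−5| = 3).
Total attacking pairs: 5.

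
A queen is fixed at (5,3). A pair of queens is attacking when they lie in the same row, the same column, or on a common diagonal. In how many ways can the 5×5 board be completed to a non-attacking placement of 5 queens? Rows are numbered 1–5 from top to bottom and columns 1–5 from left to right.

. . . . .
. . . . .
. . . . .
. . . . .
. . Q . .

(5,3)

Branch on row 1: col 1 → 1; col 2 → 0; col 4 → 0; col 5 → 1.
Sum: 1 + 0 + 0 + 1 = 2.

2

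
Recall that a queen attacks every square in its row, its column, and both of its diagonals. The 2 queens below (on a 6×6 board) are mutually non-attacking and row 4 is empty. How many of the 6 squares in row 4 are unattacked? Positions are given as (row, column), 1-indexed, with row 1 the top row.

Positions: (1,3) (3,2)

2

(1,3) attacks row 4 at column 3 and diagonals 6.
(3,2) attacks row 4 at column 2 and diagonals 1, 3.
Attacked columns: {1, 2, 3, 6}. Safe: {4, 5}.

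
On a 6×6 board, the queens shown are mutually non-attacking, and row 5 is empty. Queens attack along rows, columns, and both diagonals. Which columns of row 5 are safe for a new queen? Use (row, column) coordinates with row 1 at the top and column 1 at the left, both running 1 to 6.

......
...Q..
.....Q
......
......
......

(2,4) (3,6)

columns 2, 3, 5

(2,4) attacks row 5 at column 4 and diagonals 1.
(3,6) attacks row 5 at column 6 and diagonals 4.
Attacked columns: {1, 4, 6}. Safe: {2, 3, 5}.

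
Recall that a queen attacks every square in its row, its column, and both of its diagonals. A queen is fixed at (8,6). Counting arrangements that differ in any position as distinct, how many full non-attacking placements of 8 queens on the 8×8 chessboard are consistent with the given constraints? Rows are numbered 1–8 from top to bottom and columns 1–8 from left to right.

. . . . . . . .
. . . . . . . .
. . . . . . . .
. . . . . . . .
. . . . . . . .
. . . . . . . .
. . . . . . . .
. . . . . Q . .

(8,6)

16

Branch on row 1: col 1 → 0; col 2 → 0; col 3 → 5; col 4 → 4; col 5 → 3; col 7 → 2; col 8 → 2.
Sum: 0 + 0 + 5 + 4 + 3 + 2 + 2 = 16.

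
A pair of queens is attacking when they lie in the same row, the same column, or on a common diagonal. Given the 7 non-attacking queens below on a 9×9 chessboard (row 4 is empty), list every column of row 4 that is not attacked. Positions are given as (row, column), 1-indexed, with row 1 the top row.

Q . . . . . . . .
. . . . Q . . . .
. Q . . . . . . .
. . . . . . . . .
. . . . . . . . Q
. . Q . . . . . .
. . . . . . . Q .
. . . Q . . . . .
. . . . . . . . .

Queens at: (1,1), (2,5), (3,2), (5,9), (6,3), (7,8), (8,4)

columns 6

(1,1) attacks row 4 at column 1 and diagonals 4.
(2,5) attacks row 4 at column 5 and diagonals 3, 7.
(3,2) attacks row 4 at column 2 and diagonals 1, 3.
(5,9) attacks row 4 at column 9 and diagonals 8.
(6,3) attacks row 4 at column 3 and diagonals 1, 5.
(7,8) attacks row 4 at column 8 and diagonals 5.
(8,4) attacks row 4 at column 4 and diagonals 8.
Attacked columns: {1, 2, 3, 4, 5, 7, 8, 9}. Safe: {6}.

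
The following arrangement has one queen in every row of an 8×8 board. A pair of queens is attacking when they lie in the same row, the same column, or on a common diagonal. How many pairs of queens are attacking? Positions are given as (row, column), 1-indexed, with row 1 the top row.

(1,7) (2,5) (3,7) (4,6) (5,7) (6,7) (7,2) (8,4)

9

Same column: (1,7)–(3,7) (column 7); (1,7)–(5,7) (column 7); (1,7)–(6,7) (column 7); (3,7)–(5,7) (column 7); (3,7)–(6,7) (column 7); (5,7)–(6,7) (column 7).
Same diagonal: (3,7)–(4,6) (|3−4| = |7−6| = 1); (4,6)–(5,7) (|4−5| = |6−7| = 1); (5,7)–(8,4) (|5−8| = |7−4| = 3).
Total attacking pairs: 9.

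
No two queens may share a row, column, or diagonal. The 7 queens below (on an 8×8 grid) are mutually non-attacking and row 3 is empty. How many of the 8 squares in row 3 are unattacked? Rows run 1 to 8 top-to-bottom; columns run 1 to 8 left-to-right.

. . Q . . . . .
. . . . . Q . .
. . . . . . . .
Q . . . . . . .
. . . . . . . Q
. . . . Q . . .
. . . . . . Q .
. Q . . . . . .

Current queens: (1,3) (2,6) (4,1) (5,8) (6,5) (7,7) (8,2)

1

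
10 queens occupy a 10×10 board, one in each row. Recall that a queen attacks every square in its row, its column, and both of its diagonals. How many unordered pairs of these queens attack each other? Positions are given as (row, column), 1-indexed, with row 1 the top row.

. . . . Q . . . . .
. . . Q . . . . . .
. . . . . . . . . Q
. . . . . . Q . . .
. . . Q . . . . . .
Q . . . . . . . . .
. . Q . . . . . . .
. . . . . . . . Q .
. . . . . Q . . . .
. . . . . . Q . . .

5

Same column: (2,4)–(5,4) (column 4); (4,7)–(10,7) (column 7).
Same diagonal: (1,5)–(2,4) (|1−2| = |5−4| = 1); (8,9)–(10,7) (|8−10| = |9−7| = 2); (9,6)–(10,7) (|9−10| = |6−7| = 1).
Total attacking pairs: 5.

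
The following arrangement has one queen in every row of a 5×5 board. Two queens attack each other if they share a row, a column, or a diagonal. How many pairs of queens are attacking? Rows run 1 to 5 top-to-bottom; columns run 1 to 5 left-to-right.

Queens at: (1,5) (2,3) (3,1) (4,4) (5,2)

0

All columns are distinct and no two queens satisfy |Δrow| = |Δcol|, so no pair attacks.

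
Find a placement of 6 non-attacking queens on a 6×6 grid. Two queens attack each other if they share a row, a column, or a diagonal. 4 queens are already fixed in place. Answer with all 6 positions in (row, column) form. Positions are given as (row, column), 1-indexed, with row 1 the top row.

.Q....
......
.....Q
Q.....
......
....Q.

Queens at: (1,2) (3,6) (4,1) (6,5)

(1,2) (2,4) (3,6) (4,1) (5,3) (6,5)

Row 2: attacked by (1,2)→{1,2,3}; (3,6)→{5,6}; (4,1)→{1,3}; (6,5)→{1,5}. Safe: 4. Place at column 4.
Row 5: attacked by (1,2)→{2,6}; (2,4)→{1,4}; (3,6)→{4,6}; (4,1)→{1,2}; (6,5)→{4,5,6}. Safe: 3. Place at column 3.
Columns [2, 4, 6, 1, 3, 5], r−c [-1, -2, -3, 3, 2, 1], r+c [3, 6, 9, 5, 8, 11] are all distinct, so no two queens attack.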